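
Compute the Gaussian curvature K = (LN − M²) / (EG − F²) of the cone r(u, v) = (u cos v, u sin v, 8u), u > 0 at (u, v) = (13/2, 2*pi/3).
K = 0

Coefficients of the first fundamental form: E = 65, F = 0, G = u^2.
Coefficients of the second fundamental form: L = 0, M = 0, N = 8*sqrt(65)*u^2/(65*Abs(u)).
Assemble K = (LN − M²)/(EG − F²) = 0. At (u, v) = (13/2, 2*pi/3): K = 0.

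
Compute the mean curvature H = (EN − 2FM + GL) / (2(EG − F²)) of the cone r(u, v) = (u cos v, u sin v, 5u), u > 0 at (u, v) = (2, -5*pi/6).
H = 5*sqrt(26)/104

With E = 26, F = 0, G = u^2, L = 0, M = 0, N = 5*sqrt(26)*u^2/(26*Abs(u)), assemble
  H = (EN − 2FM + GL) / (2(EG − F²)) = 5*sqrt(26)/(52*Abs(u)).
At (u, v) = (2, -5*pi/6): H = 5*sqrt(26)/104.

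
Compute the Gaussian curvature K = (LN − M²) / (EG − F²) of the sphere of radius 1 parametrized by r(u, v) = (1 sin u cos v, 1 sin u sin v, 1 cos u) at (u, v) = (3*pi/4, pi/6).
K = 1

Coefficients of the first fundamental form: E = 1, F = 0, G = sin(u)^2.
Coefficients of the second fundamental form: L = -sin(u)/Abs(sin(u)), M = 0, N = -sin(u)^3/Abs(sin(u)).
Assemble K = (LN − M²)/(EG − F²) = 1. At (u, v) = (3*pi/4, pi/6): K = 1.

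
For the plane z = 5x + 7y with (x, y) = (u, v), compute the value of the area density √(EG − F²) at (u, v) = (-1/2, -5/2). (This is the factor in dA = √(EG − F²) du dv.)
√(EG − F²)|_{(-1/2, -5/2)} = 5*sqrt(3)

E = 26, F = 35, G = 50, so EG − F² = 75. Taking the positive square root: √(EG − F²) = 5*sqrt(3). At (u, v) = (-1/2, -5/2): 5*sqrt(3).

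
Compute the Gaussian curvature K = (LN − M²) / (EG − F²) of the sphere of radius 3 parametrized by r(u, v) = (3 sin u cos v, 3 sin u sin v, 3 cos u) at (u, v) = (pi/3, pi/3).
K = 1/9

Coefficients of the first fundamental form: E = 9, F = 0, G = 9*sin(u)^2.
Coefficients of the second fundamental form: L = -3*sin(u)/Abs(sin(u)), M = 0, N = -3*sin(u)^3/Abs(sin(u)).
Assemble K = (LN − M²)/(EG − F²) = 1/9. At (u, v) = (pi/3, pi/3): K = 1/9.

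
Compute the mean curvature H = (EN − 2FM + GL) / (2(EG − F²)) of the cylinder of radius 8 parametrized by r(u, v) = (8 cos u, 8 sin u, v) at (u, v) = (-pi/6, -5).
H = -1/16

With E = 64, F = 0, G = 1, L = -8, M = 0, N = 0, assemble
  H = (EN − 2FM + GL) / (2(EG − F²)) = -1/16.
At (u, v) = (-pi/6, -5): H = -1/16.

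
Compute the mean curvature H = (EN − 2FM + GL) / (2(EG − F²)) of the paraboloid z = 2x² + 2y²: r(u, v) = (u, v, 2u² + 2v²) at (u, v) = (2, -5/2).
H = 332*sqrt(165)/27225

With E = 16*u^2 + 1, F = 16*u*v, G = 16*v^2 + 1, L = 4/sqrt(16*u^2 + 16*v^2 + 1), M = 0, N = 4/sqrt(16*u^2 + 16*v^2 + 1), assemble
  H = (EN − 2FM + GL) / (2(EG − F²)) = 4*(8*u^2 + 8*v^2 + 1)/(16*u^2 + 16*v^2 + 1)^(3/2).
At (u, v) = (2, -5/2): H = 332*sqrt(165)/27225.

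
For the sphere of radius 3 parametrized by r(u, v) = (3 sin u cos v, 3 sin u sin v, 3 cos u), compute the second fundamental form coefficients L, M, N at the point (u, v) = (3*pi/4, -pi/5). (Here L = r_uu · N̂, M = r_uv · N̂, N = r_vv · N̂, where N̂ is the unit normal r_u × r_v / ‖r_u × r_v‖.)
L = -3;  M = 0;  N = -3/2

Compute the unit normal N̂(u, v) = (sin(u)^2*cos(v)/Abs(sin(u)), sin(u)^2*sin(v)/Abs(sin(u)), sin(2*u)/(2*Abs(sin(u)))), and the second partials r_uu, r_uv, r_vv. Take dot products:
  L(u, v) = r_uu · N̂ = -3*sin(u)/Abs(sin(u)),
  M(u, v) = r_uv · N̂ = 0,
  N(u, v) = r_vv · N̂ = -3*sin(u)^3/Abs(sin(u)).
Evaluating at (u, v) = (3*pi/4, -pi/5):
  L = -3, M = 0, N = -3/2.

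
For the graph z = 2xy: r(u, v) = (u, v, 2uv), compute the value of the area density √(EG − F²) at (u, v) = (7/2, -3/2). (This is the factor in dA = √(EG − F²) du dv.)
√(EG − F²)|_{(7/2, -3/2)} = sqrt(59)

E = 4*v^2 + 1, F = 4*u*v, G = 4*u^2 + 1, so EG − F² = 4*u^2 + 4*v^2 + 1. Taking the positive square root: √(EG − F²) = sqrt(4*u^2 + 4*v^2 + 1). At (u, v) = (7/2, -3/2): sqrt(59).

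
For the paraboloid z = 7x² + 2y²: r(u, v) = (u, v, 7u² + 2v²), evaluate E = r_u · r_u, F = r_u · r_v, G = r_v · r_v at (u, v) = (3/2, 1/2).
E = 442;  F = 42;  G = 5

Partials: r_u = (1, 0, 14*u), r_v = (0, 1, 4*v). As functions of (u, v):
  E = r_u · r_u = 196*u^2 + 1,
  F = r_u · r_v = 56*u*v,
  G = r_v · r_v = 16*v^2 + 1.
Evaluating at (u, v) = (3/2, 1/2): E = 442, F = 42, G = 5.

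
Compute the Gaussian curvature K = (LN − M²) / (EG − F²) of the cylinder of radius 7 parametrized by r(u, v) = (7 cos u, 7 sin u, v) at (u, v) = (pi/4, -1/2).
K = 0

Coefficients of the first fundamental form: E = 49, F = 0, G = 1.
Coefficients of the second fundamental form: L = -7, M = 0, N = 0.
Assemble K = (LN − M²)/(EG − F²) = 0. At (u, v) = (pi/4, -1/2): K = 0.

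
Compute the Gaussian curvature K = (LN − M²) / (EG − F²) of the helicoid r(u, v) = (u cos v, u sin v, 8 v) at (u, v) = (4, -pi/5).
K = -1/100

Coefficients of the first fundamental form: E = 1, F = 0, G = u^2 + 64.
Coefficients of the second fundamental form: L = 0, M = -8/sqrt(u^2 + 64), N = 0.
Assemble K = (LN − M²)/(EG − F²) = -64/(u^2 + 64)^2. At (u, v) = (4, -pi/5): K = -1/100.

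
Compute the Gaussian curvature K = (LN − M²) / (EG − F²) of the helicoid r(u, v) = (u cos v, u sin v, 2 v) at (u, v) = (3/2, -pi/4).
K = -64/625

Coefficients of the first fundamental form: E = 1, F = 0, G = u^2 + 4.
Coefficients of the second fundamental form: L = 0, M = -2/sqrt(u^2 + 4), N = 0.
Assemble K = (LN − M²)/(EG − F²) = -4/(u^2 + 4)^2. At (u, v) = (3/2, -pi/4): K = -64/625.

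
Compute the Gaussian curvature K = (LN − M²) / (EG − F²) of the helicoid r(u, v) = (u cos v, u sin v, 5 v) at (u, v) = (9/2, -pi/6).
K = -400/32761

Coefficients of the first fundamental form: E = 1, F = 0, G = u^2 + 25.
Coefficients of the second fundamental form: L = 0, M = -5/sqrt(u^2 + 25), N = 0.
Assemble K = (LN − M²)/(EG − F²) = -25/(u^2 + 25)^2. At (u, v) = (9/2, -pi/6): K = -400/32761.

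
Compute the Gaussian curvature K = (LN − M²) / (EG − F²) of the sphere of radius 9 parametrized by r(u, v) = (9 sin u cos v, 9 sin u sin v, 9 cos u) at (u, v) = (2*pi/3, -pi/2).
K = 1/81

Coefficients of the first fundamental form: E = 81, F = 0, G = 81*sin(u)^2.
Coefficients of the second fundamental form: L = -9*sin(u)/Abs(sin(u)), M = 0, N = -9*sin(u)^3/Abs(sin(u)).
Assemble K = (LN − M²)/(EG − F²) = 1/81. At (u, v) = (2*pi/3, -pi/2): K = 1/81.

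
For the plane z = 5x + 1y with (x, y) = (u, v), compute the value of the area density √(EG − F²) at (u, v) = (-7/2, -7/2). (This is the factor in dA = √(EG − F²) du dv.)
√(EG − F²)|_{(-7/2, -7/2)} = 3*sqrt(3)

E = 26, F = 5, G = 2, so EG − F² = 27. Taking the positive square root: √(EG − F²) = 3*sqrt(3). At (u, v) = (-7/2, -7/2): 3*sqrt(3).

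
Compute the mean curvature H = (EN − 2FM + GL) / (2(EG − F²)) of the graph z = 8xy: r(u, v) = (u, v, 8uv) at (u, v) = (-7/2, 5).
H = 1792*sqrt(265)/379215

With E = 64*v^2 + 1, F = 64*u*v, G = 64*u^2 + 1, L = 0, M = 8/sqrt(64*u^2 + 64*v^2 + 1), N = 0, assemble
  H = (EN − 2FM + GL) / (2(EG − F²)) = -512*u*v/(64*u^2 + 64*v^2 + 1)^(3/2).
At (u, v) = (-7/2, 5): H = 1792*sqrt(265)/379215.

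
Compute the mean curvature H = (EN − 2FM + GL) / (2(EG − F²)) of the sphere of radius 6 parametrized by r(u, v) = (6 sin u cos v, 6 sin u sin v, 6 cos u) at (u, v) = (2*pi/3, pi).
H = -1/6

With E = 36, F = 0, G = 36*sin(u)^2, L = -6*sin(u)/Abs(sin(u)), M = 0, N = -6*sin(u)^3/Abs(sin(u)), assemble
  H = (EN − 2FM + GL) / (2(EG − F²)) = -sin(u)/(6*Abs(sin(u))).
At (u, v) = (2*pi/3, pi): H = -1/6.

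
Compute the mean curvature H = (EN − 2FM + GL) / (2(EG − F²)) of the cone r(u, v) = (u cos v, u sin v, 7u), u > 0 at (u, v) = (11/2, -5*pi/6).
H = 7*sqrt(2)/110

With E = 50, F = 0, G = u^2, L = 0, M = 0, N = 7*sqrt(2)*u^2/(10*Abs(u)), assemble
  H = (EN − 2FM + GL) / (2(EG − F²)) = 7*sqrt(2)/(20*Abs(u)).
At (u, v) = (11/2, -5*pi/6): H = 7*sqrt(2)/110.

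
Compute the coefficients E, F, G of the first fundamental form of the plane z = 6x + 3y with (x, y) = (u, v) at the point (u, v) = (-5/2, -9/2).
E = 37;  F = 18;  G = 10

Partials: r_u = (1, 0, 6), r_v = (0, 1, 3). As functions of (u, v):
  E = r_u · r_u = 37,
  F = r_u · r_v = 18,
  G = r_v · r_v = 10.
Evaluating at (u, v) = (-5/2, -9/2): E = 37, F = 18, G = 10.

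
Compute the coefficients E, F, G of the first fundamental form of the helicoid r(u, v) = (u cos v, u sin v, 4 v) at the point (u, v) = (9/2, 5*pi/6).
E = 1;  F = 0;  G = 145/4

Partials: r_u = (cos(v), sin(v), 0), r_v = (-u*sin(v), u*cos(v), 4). As functions of (u, v):
  E = r_u · r_u = 1,
  F = r_u · r_v = 0,
  G = r_v · r_v = u^2 + 16.
Evaluating at (u, v) = (9/2, 5*pi/6): E = 1, F = 0, G = 145/4.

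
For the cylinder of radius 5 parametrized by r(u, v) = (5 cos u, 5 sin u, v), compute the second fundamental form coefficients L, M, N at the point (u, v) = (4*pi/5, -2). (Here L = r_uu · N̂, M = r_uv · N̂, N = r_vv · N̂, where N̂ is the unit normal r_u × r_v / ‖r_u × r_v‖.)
L = -5;  M = 0;  N = 0

Compute the unit normal N̂(u, v) = (cos(u), sin(u), 0), and the second partials r_uu, r_uv, r_vv. Take dot products:
  L(u, v) = r_uu · N̂ = -5,
  M(u, v) = r_uv · N̂ = 0,
  N(u, v) = r_vv · N̂ = 0.
Evaluating at (u, v) = (4*pi/5, -2):
  L = -5, M = 0, N = 0.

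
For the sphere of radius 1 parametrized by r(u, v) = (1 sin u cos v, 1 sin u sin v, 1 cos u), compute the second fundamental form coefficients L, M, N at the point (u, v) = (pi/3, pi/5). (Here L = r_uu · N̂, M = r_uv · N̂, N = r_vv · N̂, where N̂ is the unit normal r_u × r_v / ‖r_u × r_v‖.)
L = -1;  M = 0;  N = -3/4

Compute the unit normal N̂(u, v) = (sin(u)^2*cos(v)/Abs(sin(u)), sin(u)^2*sin(v)/Abs(sin(u)), sin(2*u)/(2*Abs(sin(u)))), and the second partials r_uu, r_uv, r_vv. Take dot products:
  L(u, v) = r_uu · N̂ = -sin(u)/Abs(sin(u)),
  M(u, v) = r_uv · N̂ = 0,
  N(u, v) = r_vv · N̂ = -sin(u)^3/Abs(sin(u)).
Evaluating at (u, v) = (pi/3, pi/5):
  L = -1, M = 0, N = -3/4.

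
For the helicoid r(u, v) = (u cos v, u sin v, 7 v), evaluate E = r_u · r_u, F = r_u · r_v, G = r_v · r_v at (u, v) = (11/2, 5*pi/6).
E = 1;  F = 0;  G = 317/4

Partials: r_u = (cos(v), sin(v), 0), r_v = (-u*sin(v), u*cos(v), 7). As functions of (u, v):
  E = r_u · r_u = 1,
  F = r_u · r_v = 0,
  G = r_v · r_v = u^2 + 49.
Evaluating at (u, v) = (11/2, 5*pi/6): E = 1, F = 0, G = 317/4.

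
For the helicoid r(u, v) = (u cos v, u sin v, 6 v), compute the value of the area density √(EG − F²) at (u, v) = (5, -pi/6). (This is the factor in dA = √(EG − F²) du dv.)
√(EG − F²)|_{(5, -pi/6)} = sqrt(61)

E = 1, F = 0, G = u^2 + 36, so EG − F² = u^2 + 36. Taking the positive square root: √(EG − F²) = sqrt(u^2 + 36). At (u, v) = (5, -pi/6): sqrt(61).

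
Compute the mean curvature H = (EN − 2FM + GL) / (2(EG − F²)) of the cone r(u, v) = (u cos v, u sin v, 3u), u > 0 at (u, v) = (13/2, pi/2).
H = 3*sqrt(10)/130

With E = 10, F = 0, G = u^2, L = 0, M = 0, N = 3*sqrt(10)*u^2/(10*Abs(u)), assemble
  H = (EN − 2FM + GL) / (2(EG − F²)) = 3*sqrt(10)/(20*Abs(u)).
At (u, v) = (13/2, pi/2): H = 3*sqrt(10)/130.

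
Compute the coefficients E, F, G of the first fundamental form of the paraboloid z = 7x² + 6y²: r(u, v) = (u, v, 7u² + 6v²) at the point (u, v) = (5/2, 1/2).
E = 1226;  F = 210;  G = 37

Partials: r_u = (1, 0, 14*u), r_v = (0, 1, 12*v). As functions of (u, v):
  E = r_u · r_u = 196*u^2 + 1,
  F = r_u · r_v = 168*u*v,
  G = r_v · r_v = 144*v^2 + 1.
Evaluating at (u, v) = (5/2, 1/2): E = 1226, F = 210, G = 37.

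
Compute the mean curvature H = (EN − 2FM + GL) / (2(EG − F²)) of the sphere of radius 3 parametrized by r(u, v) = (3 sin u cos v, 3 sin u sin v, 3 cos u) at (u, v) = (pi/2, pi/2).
H = -1/3

With E = 9, F = 0, G = 9*sin(u)^2, L = -3*sin(u)/Abs(sin(u)), M = 0, N = -3*sin(u)^3/Abs(sin(u)), assemble
  H = (EN − 2FM + GL) / (2(EG − F²)) = -sin(u)/(3*Abs(sin(u))).
At (u, v) = (pi/2, pi/2): H = -1/3.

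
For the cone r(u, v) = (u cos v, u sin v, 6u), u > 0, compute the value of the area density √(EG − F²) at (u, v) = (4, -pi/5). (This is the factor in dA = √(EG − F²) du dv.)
√(EG − F²)|_{(4, -pi/5)} = 4*sqrt(37)

E = 37, F = 0, G = u^2, so EG − F² = 37*u^2. Taking the positive square root: √(EG − F²) = sqrt(37)*Abs(u). At (u, v) = (4, -pi/5): 4*sqrt(37).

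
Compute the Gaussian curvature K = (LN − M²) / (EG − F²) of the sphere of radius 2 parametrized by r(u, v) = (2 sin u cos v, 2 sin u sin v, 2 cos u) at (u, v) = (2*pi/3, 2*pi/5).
K = 1/4

Coefficients of the first fundamental form: E = 4, F = 0, G = 4*sin(u)^2.
Coefficients of the second fundamental form: L = -2*sin(u)/Abs(sin(u)), M = 0, N = -2*sin(u)^3/Abs(sin(u)).
Assemble K = (LN − M²)/(EG − F²) = 1/4. At (u, v) = (2*pi/3, 2*pi/5): K = 1/4.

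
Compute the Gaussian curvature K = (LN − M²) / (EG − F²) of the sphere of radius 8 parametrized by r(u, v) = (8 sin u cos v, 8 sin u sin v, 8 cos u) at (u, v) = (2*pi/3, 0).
K = 1/64

Coefficients of the first fundamental form: E = 64, F = 0, G = 64*sin(u)^2.
Coefficients of the second fundamental form: L = -8*sin(u)/Abs(sin(u)), M = 0, N = -8*sin(u)^3/Abs(sin(u)).
Assemble K = (LN − M²)/(EG − F²) = 1/64. At (u, v) = (2*pi/3, 0): K = 1/64.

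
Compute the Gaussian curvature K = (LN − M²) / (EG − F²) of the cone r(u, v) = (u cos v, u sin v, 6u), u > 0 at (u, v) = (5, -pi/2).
K = 0

Coefficients of the first fundamental form: E = 37, F = 0, G = u^2.
Coefficients of the second fundamental form: L = 0, M = 0, N = 6*sqrt(37)*u^2/(37*Abs(u)).
Assemble K = (LN − M²)/(EG − F²) = 0. At (u, v) = (5, -pi/2): K = 0.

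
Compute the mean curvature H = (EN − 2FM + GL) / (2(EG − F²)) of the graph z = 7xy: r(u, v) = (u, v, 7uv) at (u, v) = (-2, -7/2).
H = -19208*sqrt(3189)/10169721

With E = 49*v^2 + 1, F = 49*u*v, G = 49*u^2 + 1, L = 0, M = 7/sqrt(49*u^2 + 49*v^2 + 1), N = 0, assemble
  H = (EN − 2FM + GL) / (2(EG − F²)) = -343*u*v/(49*u^2 + 49*v^2 + 1)^(3/2).
At (u, v) = (-2, -7/2): H = -19208*sqrt(3189)/10169721.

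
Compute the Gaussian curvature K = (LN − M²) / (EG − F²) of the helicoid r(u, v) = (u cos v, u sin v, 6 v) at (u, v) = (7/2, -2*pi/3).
K = -576/37249

Coefficients of the first fundamental form: E = 1, F = 0, G = u^2 + 36.
Coefficients of the second fundamental form: L = 0, M = -6/sqrt(u^2 + 36), N = 0.
Assemble K = (LN − M²)/(EG − F²) = -36/(u^2 + 36)^2. At (u, v) = (7/2, -2*pi/3): K = -576/37249.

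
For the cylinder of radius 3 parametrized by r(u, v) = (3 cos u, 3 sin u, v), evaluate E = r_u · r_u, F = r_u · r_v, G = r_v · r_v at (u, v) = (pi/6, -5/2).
E = 9;  F = 0;  G = 1

Partials: r_u = (-3*sin(u), 3*cos(u), 0), r_v = (0, 0, 1). As functions of (u, v):
  E = r_u · r_u = 9,
  F = r_u · r_v = 0,
  G = r_v · r_v = 1.
Evaluating at (u, v) = (pi/6, -5/2): E = 9, F = 0, G = 1.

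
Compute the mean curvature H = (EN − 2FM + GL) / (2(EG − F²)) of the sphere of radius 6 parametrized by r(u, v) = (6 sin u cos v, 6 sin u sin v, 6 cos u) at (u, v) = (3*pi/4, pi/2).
H = -1/6

With E = 36, F = 0, G = 36*sin(u)^2, L = -6*sin(u)/Abs(sin(u)), M = 0, N = -6*sin(u)^3/Abs(sin(u)), assemble
  H = (EN − 2FM + GL) / (2(EG − F²)) = -sin(u)/(6*Abs(sin(u))).
At (u, v) = (3*pi/4, pi/2): H = -1/6.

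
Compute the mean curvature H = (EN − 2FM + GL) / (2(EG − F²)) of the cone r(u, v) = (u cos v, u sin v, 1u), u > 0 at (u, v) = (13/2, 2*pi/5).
H = sqrt(2)/26

With E = 2, F = 0, G = u^2, L = 0, M = 0, N = sqrt(2)*u^2/(2*Abs(u)), assemble
  H = (EN − 2FM + GL) / (2(EG − F²)) = sqrt(2)/(4*Abs(u)).
At (u, v) = (13/2, 2*pi/5): H = sqrt(2)/26.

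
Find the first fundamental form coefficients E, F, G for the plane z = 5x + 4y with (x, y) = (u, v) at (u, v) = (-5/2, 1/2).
E = 26;  F = 20;  G = 17

Partials: r_u = (1, 0, 5), r_v = (0, 1, 4). As functions of (u, v):
  E = r_u · r_u = 26,
  F = r_u · r_v = 20,
  G = r_v · r_v = 17.
Evaluating at (u, v) = (-5/2, 1/2): E = 26, F = 20, G = 17.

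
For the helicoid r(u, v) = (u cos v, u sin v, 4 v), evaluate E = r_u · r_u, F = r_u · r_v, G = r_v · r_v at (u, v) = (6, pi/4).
E = 1;  F = 0;  G = 52

Partials: r_u = (cos(v), sin(v), 0), r_v = (-u*sin(v), u*cos(v), 4). As functions of (u, v):
  E = r_u · r_u = 1,
  F = r_u · r_v = 0,
  G = r_v · r_v = u^2 + 16.
Evaluating at (u, v) = (6, pi/4): E = 1, F = 0, G = 52.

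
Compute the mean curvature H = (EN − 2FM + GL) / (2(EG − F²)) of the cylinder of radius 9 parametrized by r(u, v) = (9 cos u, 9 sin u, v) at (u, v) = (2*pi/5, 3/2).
H = -1/18

With E = 81, F = 0, G = 1, L = -9, M = 0, N = 0, assemble
  H = (EN − 2FM + GL) / (2(EG − F²)) = -1/18.
At (u, v) = (2*pi/5, 3/2): H = -1/18.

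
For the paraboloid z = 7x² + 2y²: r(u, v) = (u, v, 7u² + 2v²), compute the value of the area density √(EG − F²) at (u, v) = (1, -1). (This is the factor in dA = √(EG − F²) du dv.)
√(EG − F²)|_{(1, -1)} = sqrt(213)

E = 196*u^2 + 1, F = 56*u*v, G = 16*v^2 + 1, so EG − F² = 196*u^2 + 16*v^2 + 1. Taking the positive square root: √(EG − F²) = sqrt(196*u^2 + 16*v^2 + 1). At (u, v) = (1, -1): sqrt(213).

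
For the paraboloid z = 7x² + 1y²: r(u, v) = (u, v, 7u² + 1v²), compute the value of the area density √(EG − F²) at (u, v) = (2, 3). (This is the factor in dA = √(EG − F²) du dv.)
√(EG − F²)|_{(2, 3)} = sqrt(821)

E = 196*u^2 + 1, F = 28*u*v, G = 4*v^2 + 1, so EG − F² = 196*u^2 + 4*v^2 + 1. Taking the positive square root: √(EG − F²) = sqrt(196*u^2 + 4*v^2 + 1). At (u, v) = (2, 3): sqrt(821).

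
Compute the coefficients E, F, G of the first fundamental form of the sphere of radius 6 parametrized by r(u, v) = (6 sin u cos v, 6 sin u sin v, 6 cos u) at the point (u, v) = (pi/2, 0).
E = 36;  F = 0;  G = 36

Partials: r_u = (6*cos(u)*cos(v), 6*sin(v)*cos(u), -6*sin(u)), r_v = (-6*sin(u)*sin(v), 6*sin(u)*cos(v), 0). As functions of (u, v):
  E = r_u · r_u = 36,
  F = r_u · r_v = 0,
  G = r_v · r_v = 36*sin(u)^2.
Evaluating at (u, v) = (pi/2, 0): E = 36, F = 0, G = 36.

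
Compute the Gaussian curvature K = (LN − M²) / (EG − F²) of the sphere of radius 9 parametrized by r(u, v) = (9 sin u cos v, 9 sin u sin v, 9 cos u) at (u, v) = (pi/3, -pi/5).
K = 1/81

Coefficients of the first fundamental form: E = 81, F = 0, G = 81*sin(u)^2.
Coefficients of the second fundamental form: L = -9*sin(u)/Abs(sin(u)), M = 0, N = -9*sin(u)^3/Abs(sin(u)).
Assemble K = (LN − M²)/(EG − F²) = 1/81. At (u, v) = (pi/3, -pi/5): K = 1/81.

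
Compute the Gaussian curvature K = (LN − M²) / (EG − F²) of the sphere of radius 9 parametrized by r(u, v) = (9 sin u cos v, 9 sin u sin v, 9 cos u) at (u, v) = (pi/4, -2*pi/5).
K = 1/81

Coefficients of the first fundamental form: E = 81, F = 0, G = 81*sin(u)^2.
Coefficients of the second fundamental form: L = -9*sin(u)/Abs(sin(u)), M = 0, N = -9*sin(u)^3/Abs(sin(u)).
Assemble K = (LN − M²)/(EG − F²) = 1/81. At (u, v) = (pi/4, -2*pi/5): K = 1/81.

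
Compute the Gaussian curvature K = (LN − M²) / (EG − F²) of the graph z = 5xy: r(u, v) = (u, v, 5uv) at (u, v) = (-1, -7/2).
K = -400/1766241

Coefficients of the first fundamental form: E = 25*v^2 + 1, F = 25*u*v, G = 25*u^2 + 1.
Coefficients of the second fundamental form: L = 0, M = 5/sqrt(25*u^2 + 25*v^2 + 1), N = 0.
Assemble K = (LN − M²)/(EG − F²) = -25/(625*u^4 + 1250*u^2*v^2 + 50*u^2 + 625*v^4 + 50*v^2 + 1). At (u, v) = (-1, -7/2): K = -400/1766241.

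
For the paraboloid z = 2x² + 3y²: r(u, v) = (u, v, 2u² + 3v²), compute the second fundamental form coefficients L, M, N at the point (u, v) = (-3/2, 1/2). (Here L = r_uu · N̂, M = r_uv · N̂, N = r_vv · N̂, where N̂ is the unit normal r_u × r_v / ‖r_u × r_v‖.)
L = 2*sqrt(46)/23;  M = 0;  N = 3*sqrt(46)/23

Compute the unit normal N̂(u, v) = (-4*u/sqrt(16*u^2 + 36*v^2 + 1), -6*v/sqrt(16*u^2 + 36*v^2 + 1), 1/sqrt(16*u^2 + 36*v^2 + 1)), and the second partials r_uu, r_uv, r_vv. Take dot products:
  L(u, v) = r_uu · N̂ = 4/sqrt(16*u^2 + 36*v^2 + 1),
  M(u, v) = r_uv · N̂ = 0,
  N(u, v) = r_vv · N̂ = 6/sqrt(16*u^2 + 36*v^2 + 1).
Evaluating at (u, v) = (-3/2, 1/2):
  L = 2*sqrt(46)/23, M = 0, N = 3*sqrt(46)/23.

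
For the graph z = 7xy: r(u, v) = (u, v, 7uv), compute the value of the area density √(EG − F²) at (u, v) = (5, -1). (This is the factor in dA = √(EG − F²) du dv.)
√(EG − F²)|_{(5, -1)} = 5*sqrt(51)

E = 49*v^2 + 1, F = 49*u*v, G = 49*u^2 + 1, so EG − F² = 49*u^2 + 49*v^2 + 1. Taking the positive square root: √(EG − F²) = sqrt(49*u^2 + 49*v^2 + 1). At (u, v) = (5, -1): 5*sqrt(51).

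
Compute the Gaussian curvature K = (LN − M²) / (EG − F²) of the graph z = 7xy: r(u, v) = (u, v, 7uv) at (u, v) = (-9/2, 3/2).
K = -196/4870849

Coefficients of the first fundamental form: E = 49*v^2 + 1, F = 49*u*v, G = 49*u^2 + 1.
Coefficients of the second fundamental form: L = 0, M = 7/sqrt(49*u^2 + 49*v^2 + 1), N = 0.
Assemble K = (LN − M²)/(EG − F²) = -49/(2401*u^4 + 4802*u^2*v^2 + 98*u^2 + 2401*v^4 + 98*v^2 + 1). At (u, v) = (-9/2, 3/2): K = -196/4870849.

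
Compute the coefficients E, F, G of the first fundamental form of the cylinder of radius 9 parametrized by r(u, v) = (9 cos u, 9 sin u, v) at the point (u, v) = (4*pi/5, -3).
E = 81;  F = 0;  G = 1

Partials: r_u = (-9*sin(u), 9*cos(u), 0), r_v = (0, 0, 1). As functions of (u, v):
  E = r_u · r_u = 81,
  F = r_u · r_v = 0,
  G = r_v · r_v = 1.
Evaluating at (u, v) = (4*pi/5, -3): E = 81, F = 0, G = 1.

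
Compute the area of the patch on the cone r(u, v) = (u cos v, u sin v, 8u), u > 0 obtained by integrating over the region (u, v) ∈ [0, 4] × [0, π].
Area = 8*sqrt(65)*pi

Area = ∫∫ √(EG − F²) du dv with √(EG − F²) = sqrt(65)*Abs(u). Integrating over [0, 4] × [0, π] gives 8*sqrt(65)*pi.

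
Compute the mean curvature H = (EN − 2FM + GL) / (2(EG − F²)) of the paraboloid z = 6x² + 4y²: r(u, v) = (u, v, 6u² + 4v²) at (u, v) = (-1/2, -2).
H = 1690*sqrt(293)/85849

With E = 144*u^2 + 1, F = 96*u*v, G = 64*v^2 + 1, L = 12/sqrt(144*u^2 + 64*v^2 + 1), M = 0, N = 8/sqrt(144*u^2 + 64*v^2 + 1), assemble
  H = (EN − 2FM + GL) / (2(EG − F²)) = 2*(288*u^2 + 192*v^2 + 5)/(144*u^2 + 64*v^2 + 1)^(3/2).
At (u, v) = (-1/2, -2): H = 1690*sqrt(293)/85849.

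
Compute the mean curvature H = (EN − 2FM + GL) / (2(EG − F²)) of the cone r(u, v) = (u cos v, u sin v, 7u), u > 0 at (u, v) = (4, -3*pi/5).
H = 7*sqrt(2)/80

With E = 50, F = 0, G = u^2, L = 0, M = 0, N = 7*sqrt(2)*u^2/(10*Abs(u)), assemble
  H = (EN − 2FM + GL) / (2(EG − F²)) = 7*sqrt(2)/(20*Abs(u)).
At (u, v) = (4, -3*pi/5): H = 7*sqrt(2)/80.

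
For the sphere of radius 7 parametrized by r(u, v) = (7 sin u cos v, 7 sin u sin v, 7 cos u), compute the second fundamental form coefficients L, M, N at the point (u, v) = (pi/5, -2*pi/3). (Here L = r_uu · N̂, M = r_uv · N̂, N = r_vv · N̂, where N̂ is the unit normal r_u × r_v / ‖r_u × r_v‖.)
L = -7;  M = 0;  N = -35/8 + 7*sqrt(5)/8

Compute the unit normal N̂(u, v) = (sin(u)^2*cos(v)/Abs(sin(u)), sin(u)^2*sin(v)/Abs(sin(u)), sin(2*u)/(2*Abs(sin(u)))), and the second partials r_uu, r_uv, r_vv. Take dot products:
  L(u, v) = r_uu · N̂ = -7*sin(u)/Abs(sin(u)),
  M(u, v) = r_uv · N̂ = 0,
  N(u, v) = r_vv · N̂ = -7*sin(u)^3/Abs(sin(u)).
Evaluating at (u, v) = (pi/5, -2*pi/3):
  L = -7, M = 0, N = -35/8 + 7*sqrt(5)/8.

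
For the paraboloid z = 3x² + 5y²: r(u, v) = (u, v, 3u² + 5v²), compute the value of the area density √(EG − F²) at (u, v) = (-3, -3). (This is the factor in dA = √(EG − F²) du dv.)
√(EG − F²)|_{(-3, -3)} = 35

E = 36*u^2 + 1, F = 60*u*v, G = 100*v^2 + 1, so EG − F² = 36*u^2 + 100*v^2 + 1. Taking the positive square root: √(EG − F²) = sqrt(36*u^2 + 100*v^2 + 1). At (u, v) = (-3, -3): 35.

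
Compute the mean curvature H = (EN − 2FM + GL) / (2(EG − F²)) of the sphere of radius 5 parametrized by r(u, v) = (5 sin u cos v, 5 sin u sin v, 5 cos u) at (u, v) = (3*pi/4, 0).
H = -1/5

With E = 25, F = 0, G = 25*sin(u)^2, L = -5*sin(u)/Abs(sin(u)), M = 0, N = -5*sin(u)^3/Abs(sin(u)), assemble
  H = (EN − 2FM + GL) / (2(EG − F²)) = -sin(u)/(5*Abs(sin(u))).
At (u, v) = (3*pi/4, 0): H = -1/5.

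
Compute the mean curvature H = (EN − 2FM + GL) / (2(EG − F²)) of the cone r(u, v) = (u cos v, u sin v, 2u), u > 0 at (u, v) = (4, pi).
H = sqrt(5)/20

With E = 5, F = 0, G = u^2, L = 0, M = 0, N = 2*sqrt(5)*u^2/(5*Abs(u)), assemble
  H = (EN − 2FM + GL) / (2(EG − F²)) = sqrt(5)/(5*Abs(u)).
At (u, v) = (4, pi): H = sqrt(5)/20.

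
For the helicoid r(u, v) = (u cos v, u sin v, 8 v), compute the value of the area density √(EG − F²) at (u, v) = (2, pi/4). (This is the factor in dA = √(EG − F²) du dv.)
√(EG − F²)|_{(2, pi/4)} = 2*sqrt(17)

E = 1, F = 0, G = u^2 + 64, so EG − F² = u^2 + 64. Taking the positive square root: √(EG − F²) = sqrt(u^2 + 64). At (u, v) = (2, pi/4): 2*sqrt(17).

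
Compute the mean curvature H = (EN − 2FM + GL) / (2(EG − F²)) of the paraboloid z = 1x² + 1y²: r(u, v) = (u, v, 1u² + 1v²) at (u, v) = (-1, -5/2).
H = 31*sqrt(30)/900

With E = 4*u^2 + 1, F = 4*u*v, G = 4*v^2 + 1, L = 2/sqrt(4*u^2 + 4*v^2 + 1), M = 0, N = 2/sqrt(4*u^2 + 4*v^2 + 1), assemble
  H = (EN − 2FM + GL) / (2(EG − F²)) = 2*(2*u^2 + 2*v^2 + 1)/(4*u^2 + 4*v^2 + 1)^(3/2).
At (u, v) = (-1, -5/2): H = 31*sqrt(30)/900.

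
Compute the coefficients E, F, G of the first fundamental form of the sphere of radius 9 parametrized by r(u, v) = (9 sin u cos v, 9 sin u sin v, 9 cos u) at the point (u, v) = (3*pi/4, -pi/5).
E = 81;  F = 0;  G = 81/2

Partials: r_u = (9*cos(u)*cos(v), 9*sin(v)*cos(u), -9*sin(u)), r_v = (-9*sin(u)*sin(v), 9*sin(u)*cos(v), 0). As functions of (u, v):
  E = r_u · r_u = 81,
  F = r_u · r_v = 0,
  G = r_v · r_v = 81*sin(u)^2.
Evaluating at (u, v) = (3*pi/4, -pi/5): E = 81, F = 0, G = 81/2.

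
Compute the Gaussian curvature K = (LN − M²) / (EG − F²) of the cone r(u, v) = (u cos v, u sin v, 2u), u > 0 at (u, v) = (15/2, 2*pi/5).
K = 0

Coefficients of the first fundamental form: E = 5, F = 0, G = u^2.
Coefficients of the second fundamental form: L = 0, M = 0, N = 2*sqrt(5)*u^2/(5*Abs(u)).
Assemble K = (LN − M²)/(EG − F²) = 0. At (u, v) = (15/2, 2*pi/5): K = 0.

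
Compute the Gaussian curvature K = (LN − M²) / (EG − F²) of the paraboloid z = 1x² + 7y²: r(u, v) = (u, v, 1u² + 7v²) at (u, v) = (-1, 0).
K = 28/25

Coefficients of the first fundamental form: E = 4*u^2 + 1, F = 28*u*v, G = 196*v^2 + 1.
Coefficients of the second fundamental form: L = 2/sqrt(4*u^2 + 196*v^2 + 1), M = 0, N = 14/sqrt(4*u^2 + 196*v^2 + 1).
Assemble K = (LN − M²)/(EG − F²) = 28/(16*u^4 + 1568*u^2*v^2 + 8*u^2 + 38416*v^4 + 392*v^2 + 1). At (u, v) = (-1, 0): K = 28/25.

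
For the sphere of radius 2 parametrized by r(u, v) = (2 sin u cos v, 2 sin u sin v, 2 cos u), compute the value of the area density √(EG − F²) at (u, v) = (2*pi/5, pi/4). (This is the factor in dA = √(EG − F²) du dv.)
√(EG − F²)|_{(2*pi/5, pi/4)} = sqrt(2*sqrt(5) + 10)

E = 4, F = 0, G = 4*sin(u)^2, so EG − F² = 16*sin(u)^2. Taking the positive square root: √(EG − F²) = 4*Abs(sin(u)). At (u, v) = (2*pi/5, pi/4): sqrt(2*sqrt(5) + 10).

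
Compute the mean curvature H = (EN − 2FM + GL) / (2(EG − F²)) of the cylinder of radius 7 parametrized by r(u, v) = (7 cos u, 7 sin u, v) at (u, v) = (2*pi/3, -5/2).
H = -1/14

With E = 49, F = 0, G = 1, L = -7, M = 0, N = 0, assemble
  H = (EN − 2FM + GL) / (2(EG − F²)) = -1/14.
At (u, v) = (2*pi/3, -5/2): H = -1/14.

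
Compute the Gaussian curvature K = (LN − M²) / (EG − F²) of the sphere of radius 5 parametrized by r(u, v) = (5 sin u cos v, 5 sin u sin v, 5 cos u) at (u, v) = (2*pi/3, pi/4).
K = 1/25

Coefficients of the first fundamental form: E = 25, F = 0, G = 25*sin(u)^2.
Coefficients of the second fundamental form: L = -5*sin(u)/Abs(sin(u)), M = 0, N = -5*sin(u)^3/Abs(sin(u)).
Assemble K = (LN − M²)/(EG − F²) = 1/25. At (u, v) = (2*pi/3, pi/4): K = 1/25.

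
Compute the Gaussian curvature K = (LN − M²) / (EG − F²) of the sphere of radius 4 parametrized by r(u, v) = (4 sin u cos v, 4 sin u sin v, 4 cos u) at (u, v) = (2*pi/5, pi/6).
K = 1/16

Coefficients of the first fundamental form: E = 16, F = 0, G = 16*sin(u)^2.
Coefficients of the second fundamental form: L = -4*sin(u)/Abs(sin(u)), M = 0, N = -4*sin(u)^3/Abs(sin(u)).
Assemble K = (LN − M²)/(EG − F²) = 1/16. At (u, v) = (2*pi/5, pi/6): K = 1/16.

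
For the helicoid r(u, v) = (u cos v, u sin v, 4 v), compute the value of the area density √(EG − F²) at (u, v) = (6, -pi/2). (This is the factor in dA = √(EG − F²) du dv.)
√(EG − F²)|_{(6, -pi/2)} = 2*sqrt(13)

E = 1, F = 0, G = u^2 + 16, so EG − F² = u^2 + 16. Taking the positive square root: √(EG − F²) = sqrt(u^2 + 16). At (u, v) = (6, -pi/2): 2*sqrt(13).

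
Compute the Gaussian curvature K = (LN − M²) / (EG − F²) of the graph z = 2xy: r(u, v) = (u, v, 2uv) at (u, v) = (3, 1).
K = -4/1681

Coefficients of the first fundamental form: E = 4*v^2 + 1, F = 4*u*v, G = 4*u^2 + 1.
Coefficients of the second fundamental form: L = 0, M = 2/sqrt(4*u^2 + 4*v^2 + 1), N = 0.
Assemble K = (LN − M²)/(EG − F²) = -4/(16*u^4 + 32*u^2*v^2 + 8*u^2 + 16*v^4 + 8*v^2 + 1). At (u, v) = (3, 1): K = -4/1681.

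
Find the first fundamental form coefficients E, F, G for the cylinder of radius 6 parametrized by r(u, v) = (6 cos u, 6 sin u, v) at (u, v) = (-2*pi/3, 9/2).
E = 36;  F = 0;  G = 1

Partials: r_u = (-6*sin(u), 6*cos(u), 0), r_v = (0, 0, 1). As functions of (u, v):
  E = r_u · r_u = 36,
  F = r_u · r_v = 0,
  G = r_v · r_v = 1.
Evaluating at (u, v) = (-2*pi/3, 9/2): E = 36, F = 0, G = 1.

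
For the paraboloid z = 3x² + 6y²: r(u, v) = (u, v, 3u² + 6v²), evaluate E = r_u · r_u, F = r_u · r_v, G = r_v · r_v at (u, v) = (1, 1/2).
E = 37;  F = 36;  G = 37

Partials: r_u = (1, 0, 6*u), r_v = (0, 1, 12*v). As functions of (u, v):
  E = r_u · r_u = 36*u^2 + 1,
  F = r_u · r_v = 72*u*v,
  G = r_v · r_v = 144*v^2 + 1.
Evaluating at (u, v) = (1, 1/2): E = 37, F = 36, G = 37.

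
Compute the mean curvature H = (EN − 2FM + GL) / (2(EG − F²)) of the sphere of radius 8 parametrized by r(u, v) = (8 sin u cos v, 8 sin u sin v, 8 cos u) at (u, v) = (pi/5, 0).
H = -1/8

With E = 64, F = 0, G = 64*sin(u)^2, L = -8*sin(u)/Abs(sin(u)), M = 0, N = -8*sin(u)^3/Abs(sin(u)), assemble
  H = (EN − 2FM + GL) / (2(EG − F²)) = -sin(u)/(8*Abs(sin(u))).
At (u, v) = (pi/5, 0): H = -1/8.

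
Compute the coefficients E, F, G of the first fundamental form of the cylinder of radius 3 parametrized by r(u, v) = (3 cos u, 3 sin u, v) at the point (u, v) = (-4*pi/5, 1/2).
E = 9;  F = 0;  G = 1

Partials: r_u = (-3*sin(u), 3*cos(u), 0), r_v = (0, 0, 1). As functions of (u, v):
  E = r_u · r_u = 9,
  F = r_u · r_v = 0,
  G = r_v · r_v = 1.
Evaluating at (u, v) = (-4*pi/5, 1/2): E = 9, F = 0, G = 1.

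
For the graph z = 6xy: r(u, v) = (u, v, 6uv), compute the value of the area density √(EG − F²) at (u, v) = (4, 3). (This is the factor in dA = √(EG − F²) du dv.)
√(EG − F²)|_{(4, 3)} = sqrt(901)

E = 36*v^2 + 1, F = 36*u*v, G = 36*u^2 + 1, so EG − F² = 36*u^2 + 36*v^2 + 1. Taking the positive square root: √(EG − F²) = sqrt(36*u^2 + 36*v^2 + 1). At (u, v) = (4, 3): sqrt(901).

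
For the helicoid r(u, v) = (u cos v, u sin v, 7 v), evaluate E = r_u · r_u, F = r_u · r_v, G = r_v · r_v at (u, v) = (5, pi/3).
E = 1;  F = 0;  G = 74

Partials: r_u = (cos(v), sin(v), 0), r_v = (-u*sin(v), u*cos(v), 7). As functions of (u, v):
  E = r_u · r_u = 1,
  F = r_u · r_v = 0,
  G = r_v · r_v = u^2 + 49.
Evaluating at (u, v) = (5, pi/3): E = 1, F = 0, G = 74.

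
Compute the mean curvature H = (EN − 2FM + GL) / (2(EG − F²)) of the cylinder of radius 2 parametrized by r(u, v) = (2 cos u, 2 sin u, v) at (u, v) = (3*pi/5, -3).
H = -1/4

With E = 4, F = 0, G = 1, L = -2, M = 0, N = 0, assemble
  H = (EN − 2FM + GL) / (2(EG − F²)) = -1/4.
At (u, v) = (3*pi/5, -3): H = -1/4.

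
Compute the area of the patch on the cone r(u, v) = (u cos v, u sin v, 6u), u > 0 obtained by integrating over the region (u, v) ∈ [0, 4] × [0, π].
Area = 8*sqrt(37)*pi

Area = ∫∫ √(EG − F²) du dv with √(EG − F²) = sqrt(37)*Abs(u). Integrating over [0, 4] × [0, π] gives 8*sqrt(37)*pi.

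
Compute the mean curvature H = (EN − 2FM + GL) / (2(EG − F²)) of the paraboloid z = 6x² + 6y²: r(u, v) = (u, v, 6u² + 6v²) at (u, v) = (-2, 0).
H = 3468*sqrt(577)/332929

With E = 144*u^2 + 1, F = 144*u*v, G = 144*v^2 + 1, L = 12/sqrt(144*u^2 + 144*v^2 + 1), M = 0, N = 12/sqrt(144*u^2 + 144*v^2 + 1), assemble
  H = (EN − 2FM + GL) / (2(EG − F²)) = 12*(72*u^2 + 72*v^2 + 1)/(144*u^2 + 144*v^2 + 1)^(3/2).
At (u, v) = (-2, 0): H = 3468*sqrt(577)/332929.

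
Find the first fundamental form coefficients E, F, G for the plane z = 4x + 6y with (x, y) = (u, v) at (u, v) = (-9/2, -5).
E = 17;  F = 24;  G = 37

Partials: r_u = (1, 0, 4), r_v = (0, 1, 6). As functions of (u, v):
  E = r_u · r_u = 17,
  F = r_u · r_v = 24,
  G = r_v · r_v = 37.
Evaluating at (u, v) = (-9/2, -5): E = 17, F = 24, G = 37.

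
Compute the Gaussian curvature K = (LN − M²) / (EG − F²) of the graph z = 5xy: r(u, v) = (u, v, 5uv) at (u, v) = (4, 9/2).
K = -400/13169641

Coefficients of the first fundamental form: E = 25*v^2 + 1, F = 25*u*v, G = 25*u^2 + 1.
Coefficients of the second fundamental form: L = 0, M = 5/sqrt(25*u^2 + 25*v^2 + 1), N = 0.
Assemble K = (LN − M²)/(EG − F²) = -25/(625*u^4 + 1250*u^2*v^2 + 50*u^2 + 625*v^4 + 50*v^2 + 1). At (u, v) = (4, 9/2): K = -400/13169641.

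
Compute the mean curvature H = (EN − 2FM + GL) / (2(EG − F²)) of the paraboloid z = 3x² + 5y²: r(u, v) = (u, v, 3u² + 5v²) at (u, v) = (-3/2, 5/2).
H = 2288*sqrt(707)/499849

With E = 36*u^2 + 1, F = 60*u*v, G = 100*v^2 + 1, L = 6/sqrt(36*u^2 + 100*v^2 + 1), M = 0, N = 10/sqrt(36*u^2 + 100*v^2 + 1), assemble
  H = (EN − 2FM + GL) / (2(EG − F²)) = 4*(45*u^2 + 75*v^2 + 2)/(36*u^2 + 100*v^2 + 1)^(3/2).
At (u, v) = (-3/2, 5/2): H = 2288*sqrt(707)/499849.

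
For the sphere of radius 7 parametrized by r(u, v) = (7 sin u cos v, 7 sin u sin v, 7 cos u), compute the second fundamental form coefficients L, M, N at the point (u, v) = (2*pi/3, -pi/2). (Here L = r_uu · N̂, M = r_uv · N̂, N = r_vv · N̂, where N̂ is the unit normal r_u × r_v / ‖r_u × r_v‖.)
L = -7;  M = 0;  N = -21/4

Compute the unit normal N̂(u, v) = (sin(u)^2*cos(v)/Abs(sin(u)), sin(u)^2*sin(v)/Abs(sin(u)), sin(2*u)/(2*Abs(sin(u)))), and the second partials r_uu, r_uv, r_vv. Take dot products:
  L(u, v) = r_uu · N̂ = -7*sin(u)/Abs(sin(u)),
  M(u, v) = r_uv · N̂ = 0,
  N(u, v) = r_vv · N̂ = -7*sin(u)^3/Abs(sin(u)).
Evaluating at (u, v) = (2*pi/3, -pi/2):
  L = -7, M = 0, N = -21/4.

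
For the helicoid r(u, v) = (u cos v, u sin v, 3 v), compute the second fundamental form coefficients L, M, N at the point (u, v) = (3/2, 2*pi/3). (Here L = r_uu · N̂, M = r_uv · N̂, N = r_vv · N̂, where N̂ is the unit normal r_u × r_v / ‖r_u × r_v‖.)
L = 0;  M = -2*sqrt(5)/5;  N = 0

Compute the unit normal N̂(u, v) = (3*sin(v)/sqrt(u^2 + 9), -3*cos(v)/sqrt(u^2 + 9), u/sqrt(u^2 + 9)), and the second partials r_uu, r_uv, r_vv. Take dot products:
  L(u, v) = r_uu · N̂ = 0,
  M(u, v) = r_uv · N̂ = -3/sqrt(u^2 + 9),
  N(u, v) = r_vv · N̂ = 0.
Evaluating at (u, v) = (3/2, 2*pi/3):
  L = 0, M = -2*sqrt(5)/5, N = 0.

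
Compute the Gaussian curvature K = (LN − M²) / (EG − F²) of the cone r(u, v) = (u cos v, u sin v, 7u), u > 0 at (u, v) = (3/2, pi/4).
K = 0

Coefficients of the first fundamental form: E = 50, F = 0, G = u^2.
Coefficients of the second fundamental form: L = 0, M = 0, N = 7*sqrt(2)*u^2/(10*Abs(u)).
Assemble K = (LN − M²)/(EG − F²) = 0. At (u, v) = (3/2, pi/4): K = 0.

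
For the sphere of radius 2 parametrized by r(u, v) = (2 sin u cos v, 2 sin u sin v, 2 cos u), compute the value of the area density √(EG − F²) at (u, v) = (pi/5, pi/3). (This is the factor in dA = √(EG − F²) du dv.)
√(EG − F²)|_{(pi/5, pi/3)} = sqrt(10 - 2*sqrt(5))

E = 4, F = 0, G = 4*sin(u)^2, so EG − F² = 16*sin(u)^2. Taking the positive square root: √(EG − F²) = 4*Abs(sin(u)). At (u, v) = (pi/5, pi/3): sqrt(10 - 2*sqrt(5)).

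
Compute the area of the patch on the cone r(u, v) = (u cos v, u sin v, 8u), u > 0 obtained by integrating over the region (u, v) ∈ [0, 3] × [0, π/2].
Area = 9*sqrt(65)*pi/4

Area = ∫∫ √(EG − F²) du dv with √(EG − F²) = sqrt(65)*Abs(u). Integrating over [0, 3] × [0, π/2] gives 9*sqrt(65)*pi/4.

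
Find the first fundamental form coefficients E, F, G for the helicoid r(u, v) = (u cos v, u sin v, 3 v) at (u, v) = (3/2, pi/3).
E = 1;  F = 0;  G = 45/4

Partials: r_u = (cos(v), sin(v), 0), r_v = (-u*sin(v), u*cos(v), 3). As functions of (u, v):
  E = r_u · r_u = 1,
  F = r_u · r_v = 0,
  G = r_v · r_v = u^2 + 9.
Evaluating at (u, v) = (3/2, pi/3): E = 1, F = 0, G = 45/4.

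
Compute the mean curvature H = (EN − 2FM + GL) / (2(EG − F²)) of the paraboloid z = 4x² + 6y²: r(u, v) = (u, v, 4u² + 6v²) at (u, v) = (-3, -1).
H = 4042*sqrt(721)/519841

With E = 64*u^2 + 1, F = 96*u*v, G = 144*v^2 + 1, L = 8/sqrt(64*u^2 + 144*v^2 + 1), M = 0, N = 12/sqrt(64*u^2 + 144*v^2 + 1), assemble
  H = (EN − 2FM + GL) / (2(EG − F²)) = 2*(192*u^2 + 288*v^2 + 5)/(64*u^2 + 144*v^2 + 1)^(3/2).
At (u, v) = (-3, -1): H = 4042*sqrt(721)/519841.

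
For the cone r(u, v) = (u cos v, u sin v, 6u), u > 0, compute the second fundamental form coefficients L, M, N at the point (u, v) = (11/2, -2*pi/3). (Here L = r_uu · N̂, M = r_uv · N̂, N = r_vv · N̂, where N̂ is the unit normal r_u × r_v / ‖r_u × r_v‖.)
L = 0;  M = 0;  N = 33*sqrt(37)/37

Compute the unit normal N̂(u, v) = (-6*sqrt(37)*u*cos(v)/(37*Abs(u)), -6*sqrt(37)*u*sin(v)/(37*Abs(u)), sqrt(37)*u/(37*Abs(u))), and the second partials r_uu, r_uv, r_vv. Take dot products:
  L(u, v) = r_uu · N̂ = 0,
  M(u, v) = r_uv · N̂ = 0,
  N(u, v) = r_vv · N̂ = 6*sqrt(37)*u^2/(37*Abs(u)).
Evaluating at (u, v) = (11/2, -2*pi/3):
  L = 0, M = 0, N = 33*sqrt(37)/37.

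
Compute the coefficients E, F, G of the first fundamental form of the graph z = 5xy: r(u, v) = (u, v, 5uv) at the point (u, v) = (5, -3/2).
E = 229/4;  F = -375/2;  G = 626

Partials: r_u = (1, 0, 5*v), r_v = (0, 1, 5*u). As functions of (u, v):
  E = r_u · r_u = 25*v^2 + 1,
  F = r_u · r_v = 25*u*v,
  G = r_v · r_v = 25*u^2 + 1.
Evaluating at (u, v) = (5, -3/2): E = 229/4, F = -375/2, G = 626.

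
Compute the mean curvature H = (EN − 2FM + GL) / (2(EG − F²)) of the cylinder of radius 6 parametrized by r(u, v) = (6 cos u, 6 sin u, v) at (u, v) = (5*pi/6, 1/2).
H = -1/12

With E = 36, F = 0, G = 1, L = -6, M = 0, N = 0, assemble
  H = (EN − 2FM + GL) / (2(EG − F²)) = -1/12.
At (u, v) = (5*pi/6, 1/2): H = -1/12.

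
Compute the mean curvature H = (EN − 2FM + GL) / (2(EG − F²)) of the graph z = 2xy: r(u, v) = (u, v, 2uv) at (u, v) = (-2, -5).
H = -80*sqrt(13)/4563

With E = 4*v^2 + 1, F = 4*u*v, G = 4*u^2 + 1, L = 0, M = 2/sqrt(4*u^2 + 4*v^2 + 1), N = 0, assemble
  H = (EN − 2FM + GL) / (2(EG − F²)) = -8*u*v/(4*u^2 + 4*v^2 + 1)^(3/2).
At (u, v) = (-2, -5): H = -80*sqrt(13)/4563.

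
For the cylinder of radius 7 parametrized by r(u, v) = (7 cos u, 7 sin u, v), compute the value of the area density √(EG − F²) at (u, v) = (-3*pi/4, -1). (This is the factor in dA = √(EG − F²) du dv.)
√(EG − F²)|_{(-3*pi/4, -1)} = 7

E = 49, F = 0, G = 1, so EG − F² = 49. Taking the positive square root: √(EG − F²) = 7. At (u, v) = (-3*pi/4, -1): 7.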